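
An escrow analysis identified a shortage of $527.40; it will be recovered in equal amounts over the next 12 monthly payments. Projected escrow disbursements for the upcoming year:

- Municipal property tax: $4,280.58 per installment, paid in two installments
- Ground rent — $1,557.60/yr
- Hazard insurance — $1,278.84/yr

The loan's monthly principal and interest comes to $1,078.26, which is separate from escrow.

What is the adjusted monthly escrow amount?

$993.75

Municipal property tax — $4,280.58 × 2 = $8,561.16 per year
Ground rent — $1,557.60 per year
Hazard insurance — $1,278.84 per year
Total per year = $8,561.16 + $1,557.60 + $1,278.84 = $11,397.60
Base monthly escrow = $11,397.60 ÷ 12 = $949.80
Monthly shortage recovery: $527.40 ÷ 12 = $43.95
Adjusted monthly = $949.80 + $43.95 = $993.75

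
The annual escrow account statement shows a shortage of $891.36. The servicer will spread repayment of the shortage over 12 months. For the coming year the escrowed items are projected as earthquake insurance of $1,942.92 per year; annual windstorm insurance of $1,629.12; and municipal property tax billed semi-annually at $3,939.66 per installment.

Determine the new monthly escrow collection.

$1,028.56

Earthquake insurance — $1,942.92
Windstorm insurance — $1,629.12
Municipal property tax — $3,939.66 × 2 = $7,879.32
Combined annual = $11,451.36
Per month = $11,451.36 / 12 = $954.28
Monthly shortage recovery: $891.36 / 12 = $74.28
Adjusted monthly = $954.28 + $74.28 = $1,028.56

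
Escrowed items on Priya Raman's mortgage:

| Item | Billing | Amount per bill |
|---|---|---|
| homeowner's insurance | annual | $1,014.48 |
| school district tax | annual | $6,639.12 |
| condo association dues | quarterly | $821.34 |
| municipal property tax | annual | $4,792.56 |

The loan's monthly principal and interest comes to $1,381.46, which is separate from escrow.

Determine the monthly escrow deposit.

Homeowner's insurance — $1,014.48 annually
School district tax — $6,639.12 annually
Condo association dues — $821.34 × 4 = $3,285.36 annually
Municipal property tax — $4,792.56 annually
Combined annual = $1,014.48 + $6,639.12 + $3,285.36 + $4,792.56 = $15,731.52
Monthly = $15,731.52 / 12 = $1,310.96

$1,310.96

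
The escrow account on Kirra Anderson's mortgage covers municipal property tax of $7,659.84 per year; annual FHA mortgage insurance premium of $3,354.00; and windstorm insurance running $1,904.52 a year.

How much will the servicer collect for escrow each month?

$1,076.53

Municipal property tax — $7,659.84 per year
FHA mortgage insurance premium — $3,354.00 per year
Windstorm insurance — $1,904.52 per year
Yearly total = $7,659.84 + $3,354.00 + $1,904.52 = $12,918.36
Base monthly escrow = $12,918.36 / 12 = $1,076.53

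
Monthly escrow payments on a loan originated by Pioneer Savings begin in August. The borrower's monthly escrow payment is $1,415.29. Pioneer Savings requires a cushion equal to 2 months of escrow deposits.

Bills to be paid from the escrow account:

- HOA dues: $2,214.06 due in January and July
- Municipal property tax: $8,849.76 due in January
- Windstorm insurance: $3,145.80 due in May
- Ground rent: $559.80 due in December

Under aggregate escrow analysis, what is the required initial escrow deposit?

$5,962.46

Cushion = 2 × $1,415.29 = $2,830.58
Trial balance (start $0, +$1,415.29 each month, − disbursements):
  Aug: +$1,415.29 → $1,415.29
  Sep: +$1,415.29 → $2,830.58
  Oct: +$1,415.29 → $4,245.87
  Nov: +$1,415.29 → $5,661.16
  Dec: +$1,415.29 − $559.80 → $6,516.65
  Jan: +$1,415.29 − $11,063.82 → -$3,131.88
  Feb: +$1,415.29 → -$1,716.59
  Mar: +$1,415.29 → -$301.30
  Apr: +$1,415.29 → $1,113.99
  May: +$1,415.29 − $3,145.80 → -$616.52
  Jun: +$1,415.29 → $798.77
  Jul: +$1,415.29 − $2,214.06 → $0.00
Lowest trial balance = -$3,131.88 (Jan)
Initial deposit = cushion − low point = $2,830.58 − (-$3,131.88) = $5,962.46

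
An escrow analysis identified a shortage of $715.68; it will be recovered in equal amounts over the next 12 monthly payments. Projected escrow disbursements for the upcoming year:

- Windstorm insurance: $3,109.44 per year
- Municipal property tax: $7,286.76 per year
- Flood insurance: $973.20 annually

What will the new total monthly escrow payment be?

Windstorm insurance: $3,109.44/yr
Municipal property tax: $7,286.76/yr
Flood insurance: $973.20/yr
Combined annual = $11,369.40
Base monthly escrow = $11,369.40 ÷ 12 = $947.45
Monthly shortage recovery: $715.68 / 12 = $59.64
Adjusted monthly = $947.45 + $59.64 = $1,007.09

$1,007.09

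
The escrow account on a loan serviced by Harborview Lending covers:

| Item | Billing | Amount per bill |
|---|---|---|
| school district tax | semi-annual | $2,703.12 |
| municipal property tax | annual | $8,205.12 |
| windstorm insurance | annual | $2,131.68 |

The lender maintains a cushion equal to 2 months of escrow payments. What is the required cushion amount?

$2,623.84

School district tax — $2,703.12 × 2 = $5,406.24 per year
Municipal property tax — $8,205.12 per year
Windstorm insurance — $2,131.68 per year
Annual escrow total = $5,406.24 + $8,205.12 + $2,131.68 = $15,743.04
Base monthly escrow = $15,743.04 ÷ 12 = $1,311.92
Cushion = 2 × $1,311.92 = $2,623.84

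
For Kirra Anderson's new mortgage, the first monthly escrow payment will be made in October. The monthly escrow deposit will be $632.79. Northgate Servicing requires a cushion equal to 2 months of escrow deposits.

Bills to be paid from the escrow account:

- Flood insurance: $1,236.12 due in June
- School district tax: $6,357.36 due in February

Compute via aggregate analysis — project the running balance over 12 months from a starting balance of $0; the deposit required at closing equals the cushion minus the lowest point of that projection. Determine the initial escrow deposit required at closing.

Cushion = 2 × $632.79 = $1,265.58
Trial balance (start $0, +$632.79 each month, − disbursements):
  Oct: +$632.79 → $632.79
  Nov: +$632.79 → $1,265.58
  Dec: +$632.79 → $1,898.37
  Jan: +$632.79 → $2,531.16
  Feb: +$632.79 − $6,357.36 → -$3,193.41
  Mar: +$632.79 → -$2,560.62
  Apr: +$632.79 → -$1,927.83
  May: +$632.79 → -$1,295.04
  Jun: +$632.79 − $1,236.12 → -$1,898.37
  Jul: +$632.79 → -$1,265.58
  Aug: +$632.79 → -$632.79
  Sep: +$632.79 → $0.00
Lowest trial balance = -$3,193.41 (Feb)
Initial deposit = cushion − low point = $1,265.58 − (-$3,193.41) = $4,458.99

$4,458.99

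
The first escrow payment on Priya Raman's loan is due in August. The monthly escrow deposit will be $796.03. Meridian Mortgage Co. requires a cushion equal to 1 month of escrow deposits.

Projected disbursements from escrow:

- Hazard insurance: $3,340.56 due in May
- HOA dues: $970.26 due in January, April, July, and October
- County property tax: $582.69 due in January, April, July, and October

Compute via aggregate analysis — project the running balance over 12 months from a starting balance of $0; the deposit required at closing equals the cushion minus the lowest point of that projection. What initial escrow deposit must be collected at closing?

$835.14

Cushion = 1 × $796.03 = $796.03
Trial balance (start $0, +$796.03 each month, − disbursements):
  Aug: +$796.03 → $796.03
  Sep: +$796.03 → $1,592.06
  Oct: +$796.03 − $1,552.95 → $835.14
  Nov: +$796.03 → $1,631.17
  Dec: +$796.03 → $2,427.20
  Jan: +$796.03 − $1,552.95 → $1,670.28
  Feb: +$796.03 → $2,466.31
  Mar: +$796.03 → $3,262.34
  Apr: +$796.03 − $1,552.95 → $2,505.42
  May: +$796.03 − $3,340.56 → -$39.11
  Jun: +$796.03 → $756.92
  Jul: +$796.03 − $1,552.95 → $0.00
Lowest trial balance = -$39.11 (May)
Initial deposit = cushion − low point = $796.03 − (-$39.11) = $835.14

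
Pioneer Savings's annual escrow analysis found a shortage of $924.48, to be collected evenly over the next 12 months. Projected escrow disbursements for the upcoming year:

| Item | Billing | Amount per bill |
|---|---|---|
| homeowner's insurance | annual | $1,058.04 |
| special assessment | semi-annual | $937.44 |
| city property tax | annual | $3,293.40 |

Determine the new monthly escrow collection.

Homeowner's insurance: $1,058.04/yr
Special assessment: $937.44 × 2 = $1,874.88/yr
City property tax: $3,293.40/yr
Annual escrow total = $6,226.32
Per month = $6,226.32 / 12 = $518.86
Shortage per month = $924.48 ÷ 12 = $77.04
Adjusted monthly = $518.86 + $77.04 = $595.90

$595.90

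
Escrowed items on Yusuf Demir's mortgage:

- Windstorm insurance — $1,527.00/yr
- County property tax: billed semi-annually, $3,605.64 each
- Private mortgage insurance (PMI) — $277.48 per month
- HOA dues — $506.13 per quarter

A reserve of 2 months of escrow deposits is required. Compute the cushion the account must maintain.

Windstorm insurance — $1,527.00 annually
County property tax — $3,605.64 × 2 = $7,211.28 annually
Private mortgage insurance (PMI) — $277.48 × 12 = $3,329.76 annually
HOA dues — $506.13 × 4 = $2,024.52 annually
Total per year = $1,527.00 + $7,211.28 + $3,329.76 + $2,024.52 = $14,092.56
Monthly escrow = $14,092.56 ÷ 12 = $1,174.38
Reserve = 2 × $1,174.38 = $2,348.76

$2,348.76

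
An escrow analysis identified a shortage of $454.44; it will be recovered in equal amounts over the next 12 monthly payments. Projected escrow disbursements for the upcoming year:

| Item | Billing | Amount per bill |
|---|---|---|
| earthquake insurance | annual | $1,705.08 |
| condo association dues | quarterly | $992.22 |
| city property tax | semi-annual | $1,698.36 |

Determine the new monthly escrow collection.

Earthquake insurance — $1,705.08 annually
Condo association dues — $992.22 × 4 = $3,968.88 annually
City property tax — $1,698.36 × 2 = $3,396.72 annually
Total annual escrow = $1,705.08 + $3,968.88 + $3,396.72 = $9,070.68
Monthly escrow = $9,070.68 / 12 = $755.89
Shortage per month = $454.44 ÷ 12 = $37.87
New monthly escrow = $755.89 + $37.87 = $793.76

$793.76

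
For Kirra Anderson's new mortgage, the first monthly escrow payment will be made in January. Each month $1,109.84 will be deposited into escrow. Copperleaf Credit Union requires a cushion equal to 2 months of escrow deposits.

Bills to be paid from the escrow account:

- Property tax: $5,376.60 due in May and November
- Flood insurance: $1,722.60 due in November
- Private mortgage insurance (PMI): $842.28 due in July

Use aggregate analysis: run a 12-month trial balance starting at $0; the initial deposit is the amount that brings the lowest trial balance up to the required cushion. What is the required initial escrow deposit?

$3,329.52

Cushion = 2 × $1,109.84 = $2,219.68
Trial balance (start $0, +$1,109.84 each month, − disbursements):
  Jan: +$1,109.84 → $1,109.84
  Feb: +$1,109.84 → $2,219.68
  Mar: +$1,109.84 → $3,329.52
  Apr: +$1,109.84 → $4,439.36
  May: +$1,109.84 − $5,376.60 → $172.60
  Jun: +$1,109.84 → $1,282.44
  Jul: +$1,109.84 − $842.28 → $1,550.00
  Aug: +$1,109.84 → $2,659.84
  Sep: +$1,109.84 → $3,769.68
  Oct: +$1,109.84 → $4,879.52
  Nov: +$1,109.84 − $7,099.20 → -$1,109.84
  Dec: +$1,109.84 → $0.00
Lowest trial balance = -$1,109.84 (Nov)
Initial deposit = cushion − low point = $2,219.68 − (-$1,109.84) = $3,329.52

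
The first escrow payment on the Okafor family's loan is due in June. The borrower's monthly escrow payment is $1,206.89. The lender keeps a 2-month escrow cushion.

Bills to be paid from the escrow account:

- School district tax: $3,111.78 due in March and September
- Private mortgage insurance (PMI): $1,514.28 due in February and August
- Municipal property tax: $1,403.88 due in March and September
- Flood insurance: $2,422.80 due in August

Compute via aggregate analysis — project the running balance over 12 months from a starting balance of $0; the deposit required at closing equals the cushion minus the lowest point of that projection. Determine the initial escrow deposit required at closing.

Cushion = 2 × $1,206.89 = $2,413.78
Trial balance (start $0, +$1,206.89 each month, − disbursements):
  Jun: +$1,206.89 → $1,206.89
  Jul: +$1,206.89 → $2,413.78
  Aug: +$1,206.89 − $3,937.08 → -$316.41
  Sep: +$1,206.89 − $4,515.66 → -$3,625.18
  Oct: +$1,206.89 → -$2,418.29
  Nov: +$1,206.89 → -$1,211.40
  Dec: +$1,206.89 → -$4.51
  Jan: +$1,206.89 → $1,202.38
  Feb: +$1,206.89 − $1,514.28 → $894.99
  Mar: +$1,206.89 − $4,515.66 → -$2,413.78
  Apr: +$1,206.89 → -$1,206.89
  May: +$1,206.89 → $0.00
Lowest trial balance = -$3,625.18 (Sep)
Initial deposit = cushion − low point = $2,413.78 − (-$3,625.18) = $6,038.96

$6,038.96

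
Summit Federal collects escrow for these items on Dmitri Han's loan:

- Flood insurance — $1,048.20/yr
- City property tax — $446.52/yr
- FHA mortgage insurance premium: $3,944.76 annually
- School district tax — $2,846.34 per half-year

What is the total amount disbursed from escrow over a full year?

$11,132.16

Flood insurance: $1,048.20 annually
City property tax: $446.52 annually
FHA mortgage insurance premium: $3,944.76 annually
School district tax: $2,846.34 × 2 = $5,692.68 annually
Total per year = $11,132.16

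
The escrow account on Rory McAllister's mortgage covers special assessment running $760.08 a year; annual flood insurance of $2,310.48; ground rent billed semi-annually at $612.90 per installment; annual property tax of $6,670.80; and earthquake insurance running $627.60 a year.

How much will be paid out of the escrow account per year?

Special assessment: $760.08/yr
Flood insurance: $2,310.48/yr
Ground rent: $612.90 × 2 = $1,225.80/yr
Property tax: $6,670.80/yr
Earthquake insurance: $627.60/yr
Combined annual = $11,594.76

$11,594.76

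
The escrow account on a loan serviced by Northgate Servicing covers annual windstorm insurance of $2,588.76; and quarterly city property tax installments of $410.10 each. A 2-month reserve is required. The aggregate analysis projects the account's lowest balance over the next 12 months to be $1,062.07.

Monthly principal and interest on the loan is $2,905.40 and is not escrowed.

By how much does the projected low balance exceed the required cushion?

$357.21

Windstorm insurance: $2,588.76 per year
City property tax: $410.10 × 4 = $1,640.40 per year
Yearly total = $2,588.76 + $1,640.40 = $4,229.16
Monthly = $4,229.16 ÷ 12 = $352.43
Cushion = 2 × $352.43 = $704.86
Surplus = $1,062.07 − $704.86 = $357.21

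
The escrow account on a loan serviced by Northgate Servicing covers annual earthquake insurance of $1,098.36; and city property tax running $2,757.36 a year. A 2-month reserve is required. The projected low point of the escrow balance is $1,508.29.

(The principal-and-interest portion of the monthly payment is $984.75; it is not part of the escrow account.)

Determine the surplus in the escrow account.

$865.67

Earthquake insurance = $1,098.36/yr
City property tax = $2,757.36/yr
Annual escrow total = $3,855.72
Per month = $3,855.72 / 12 = $321.31
Cushion = 2 × $321.31 = $642.62
Surplus = $1,508.29 − $642.62 = $865.67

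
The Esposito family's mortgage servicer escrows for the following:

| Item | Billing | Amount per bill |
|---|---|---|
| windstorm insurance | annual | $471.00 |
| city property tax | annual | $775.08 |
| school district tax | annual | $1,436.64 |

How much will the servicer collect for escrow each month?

Windstorm insurance: $471.00
City property tax: $775.08
School district tax: $1,436.64
Annual escrow total = $2,682.72
Base monthly escrow = $2,682.72 / 12 = $223.56

$223.56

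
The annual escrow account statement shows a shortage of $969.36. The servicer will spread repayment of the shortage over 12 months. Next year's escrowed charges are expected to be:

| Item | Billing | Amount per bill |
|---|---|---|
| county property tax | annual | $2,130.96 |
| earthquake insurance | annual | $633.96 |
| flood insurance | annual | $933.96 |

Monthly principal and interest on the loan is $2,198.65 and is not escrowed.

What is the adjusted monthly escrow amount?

County property tax — $2,130.96
Earthquake insurance — $633.96
Flood insurance — $933.96
Combined annual = $2,130.96 + $633.96 + $933.96 = $3,698.88
Monthly = $3,698.88 / 12 = $308.24
Shortage spread = $969.36 / 12 = $80.78/mo
Adjusted monthly = $308.24 + $80.78 = $389.02

$389.02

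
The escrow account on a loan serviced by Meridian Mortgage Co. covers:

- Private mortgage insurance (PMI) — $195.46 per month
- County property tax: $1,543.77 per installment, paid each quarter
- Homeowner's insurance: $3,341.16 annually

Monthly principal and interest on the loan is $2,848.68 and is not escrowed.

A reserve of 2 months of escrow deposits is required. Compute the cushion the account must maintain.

Private mortgage insurance (PMI) — $195.46 × 12 = $2,345.52
County property tax — $1,543.77 × 4 = $6,175.08
Homeowner's insurance — $3,341.16
Total per year = $2,345.52 + $6,175.08 + $3,341.16 = $11,861.76
Monthly escrow = $11,861.76 ÷ 12 = $988.48
Cushion = 2 × $988.48 = $1,976.96

$1,976.96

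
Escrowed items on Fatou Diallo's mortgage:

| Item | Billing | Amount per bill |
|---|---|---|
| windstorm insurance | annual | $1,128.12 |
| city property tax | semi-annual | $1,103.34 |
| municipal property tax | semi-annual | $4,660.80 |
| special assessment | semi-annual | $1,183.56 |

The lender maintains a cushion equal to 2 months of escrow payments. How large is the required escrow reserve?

Windstorm insurance = $1,128.12 per year
City property tax = $1,103.34 × 2 = $2,206.68 per year
Municipal property tax = $4,660.80 × 2 = $9,321.60 per year
Special assessment = $1,183.56 × 2 = $2,367.12 per year
Annual escrow total = $15,023.52
Per month = $15,023.52 ÷ 12 = $1,251.96
Cushion = 2 × $1,251.96 = $2,503.92

$2,503.92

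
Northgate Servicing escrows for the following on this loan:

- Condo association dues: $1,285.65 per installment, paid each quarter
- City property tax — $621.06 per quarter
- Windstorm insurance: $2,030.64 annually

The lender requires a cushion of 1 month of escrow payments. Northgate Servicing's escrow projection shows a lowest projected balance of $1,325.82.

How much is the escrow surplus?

$521.03

Condo association dues — $1,285.65 × 4 = $5,142.60 annually
City property tax — $621.06 × 4 = $2,484.24 annually
Windstorm insurance — $2,030.64 annually
Annual escrow total = $5,142.60 + $2,484.24 + $2,030.64 = $9,657.48
Monthly escrow = $9,657.48 ÷ 12 = $804.79
Required reserve = 1 × $804.79 = $804.79
Excess over cushion: $1,325.82 − $804.79 = $521.03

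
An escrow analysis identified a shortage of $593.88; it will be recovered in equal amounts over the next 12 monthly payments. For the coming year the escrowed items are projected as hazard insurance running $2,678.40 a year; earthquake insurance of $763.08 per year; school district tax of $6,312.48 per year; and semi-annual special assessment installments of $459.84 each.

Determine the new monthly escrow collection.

Hazard insurance: $2,678.40 annually
Earthquake insurance: $763.08 annually
School district tax: $6,312.48 annually
Special assessment: $459.84 × 2 = $919.68 annually
Total per year = $10,673.64
Base monthly escrow = $10,673.64 / 12 = $889.47
Monthly shortage recovery: $593.88 / 12 = $49.49
New monthly escrow = $889.47 + $49.49 = $938.96

$938.96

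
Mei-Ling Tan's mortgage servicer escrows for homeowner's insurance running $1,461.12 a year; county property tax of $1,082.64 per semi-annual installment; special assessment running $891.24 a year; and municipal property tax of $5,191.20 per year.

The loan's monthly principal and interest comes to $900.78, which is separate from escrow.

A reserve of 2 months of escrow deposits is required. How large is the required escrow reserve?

$1,618.14

Homeowner's insurance = $1,461.12/yr
County property tax = $1,082.64 × 2 = $2,165.28/yr
Special assessment = $891.24/yr
Municipal property tax = $5,191.20/yr
Total per year = $1,461.12 + $2,165.28 + $891.24 + $5,191.20 = $9,708.84
Per month = $9,708.84 ÷ 12 = $809.07
Required cushion = 2 × $809.07 = $1,618.14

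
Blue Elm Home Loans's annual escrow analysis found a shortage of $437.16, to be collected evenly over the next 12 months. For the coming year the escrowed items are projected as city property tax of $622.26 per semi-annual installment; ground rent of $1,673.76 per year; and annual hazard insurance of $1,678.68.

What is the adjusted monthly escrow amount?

City property tax = $622.26 × 2 = $1,244.52 annually
Ground rent = $1,673.76 annually
Hazard insurance = $1,678.68 annually
Total per year = $4,596.96
Monthly = $4,596.96 / 12 = $383.08
Monthly shortage recovery: $437.16 / 12 = $36.43
Adjusted monthly = $383.08 + $36.43 = $419.51

$419.51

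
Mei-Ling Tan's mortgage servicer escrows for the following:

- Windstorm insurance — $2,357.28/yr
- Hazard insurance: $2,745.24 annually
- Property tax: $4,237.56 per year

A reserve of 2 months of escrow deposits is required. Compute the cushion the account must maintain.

$1,556.68

Windstorm insurance = $2,357.28/yr
Hazard insurance = $2,745.24/yr
Property tax = $4,237.56/yr
Yearly total = $2,357.28 + $2,745.24 + $4,237.56 = $9,340.08
Base monthly escrow = $9,340.08 / 12 = $778.34
Cushion = 2 × $778.34 = $1,556.68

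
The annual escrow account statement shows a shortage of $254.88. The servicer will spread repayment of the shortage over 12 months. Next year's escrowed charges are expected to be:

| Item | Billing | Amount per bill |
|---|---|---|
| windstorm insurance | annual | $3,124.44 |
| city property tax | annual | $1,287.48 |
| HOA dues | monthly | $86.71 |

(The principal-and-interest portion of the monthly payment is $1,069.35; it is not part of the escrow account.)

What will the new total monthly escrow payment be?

$475.61

Windstorm insurance = $3,124.44/yr
City property tax = $1,287.48/yr
HOA dues = $86.71 × 12 = $1,040.52/yr
Total per year = $5,452.44
Monthly escrow = $5,452.44 / 12 = $454.37
Shortage per month = $254.88 / 12 = $21.24
New monthly escrow = $454.37 + $21.24 = $475.61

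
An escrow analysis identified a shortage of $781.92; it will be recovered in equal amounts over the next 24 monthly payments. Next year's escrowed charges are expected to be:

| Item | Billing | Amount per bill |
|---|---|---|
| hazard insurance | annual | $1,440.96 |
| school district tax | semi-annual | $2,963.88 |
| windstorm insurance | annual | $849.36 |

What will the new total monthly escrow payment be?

$717.42

Hazard insurance = $1,440.96/yr
School district tax = $2,963.88 × 2 = $5,927.76/yr
Windstorm insurance = $849.36/yr
Annual escrow total = $8,218.08
Per month = $8,218.08 / 12 = $684.84
Monthly shortage recovery: $781.92 / 24 = $32.58
Adjusted monthly = $684.84 + $32.58 = $717.42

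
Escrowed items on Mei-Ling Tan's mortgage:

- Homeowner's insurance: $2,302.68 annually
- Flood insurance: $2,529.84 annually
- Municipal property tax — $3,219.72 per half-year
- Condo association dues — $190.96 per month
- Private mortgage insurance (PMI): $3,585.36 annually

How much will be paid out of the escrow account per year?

$17,148.84

Homeowner's insurance — $2,302.68
Flood insurance — $2,529.84
Municipal property tax — $3,219.72 × 2 = $6,439.44
Condo association dues — $190.96 × 12 = $2,291.52
Private mortgage insurance (PMI) — $3,585.36
Yearly total = $17,148.84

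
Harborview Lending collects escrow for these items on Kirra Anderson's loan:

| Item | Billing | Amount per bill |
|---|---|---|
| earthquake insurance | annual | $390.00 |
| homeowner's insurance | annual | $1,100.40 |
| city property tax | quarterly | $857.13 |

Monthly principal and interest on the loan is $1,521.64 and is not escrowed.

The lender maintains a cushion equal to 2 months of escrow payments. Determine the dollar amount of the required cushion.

Earthquake insurance: $390.00
Homeowner's insurance: $1,100.40
City property tax: $857.13 × 4 = $3,428.52
Yearly total = $4,918.92
Base monthly escrow = $4,918.92 / 12 = $409.91
Required cushion = 2 × $409.91 = $819.82

$819.82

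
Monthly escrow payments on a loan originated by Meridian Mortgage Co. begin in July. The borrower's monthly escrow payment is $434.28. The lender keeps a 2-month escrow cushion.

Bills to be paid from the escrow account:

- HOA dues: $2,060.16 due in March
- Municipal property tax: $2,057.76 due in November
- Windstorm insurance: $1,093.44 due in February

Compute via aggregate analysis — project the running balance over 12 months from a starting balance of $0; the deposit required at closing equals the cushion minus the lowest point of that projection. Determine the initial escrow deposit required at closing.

Cushion = 2 × $434.28 = $868.56
Trial balance (start $0, +$434.28 each month, − disbursements):
  Jul: +$434.28 → $434.28
  Aug: +$434.28 → $868.56
  Sep: +$434.28 → $1,302.84
  Oct: +$434.28 → $1,737.12
  Nov: +$434.28 − $2,057.76 → $113.64
  Dec: +$434.28 → $547.92
  Jan: +$434.28 → $982.20
  Feb: +$434.28 − $1,093.44 → $323.04
  Mar: +$434.28 − $2,060.16 → -$1,302.84
  Apr: +$434.28 → -$868.56
  May: +$434.28 → -$434.28
  Jun: +$434.28 → $0.00
Lowest trial balance = -$1,302.84 (Mar)
Initial deposit = cushion − low point = $868.56 − (-$1,302.84) = $2,171.40

$2,171.40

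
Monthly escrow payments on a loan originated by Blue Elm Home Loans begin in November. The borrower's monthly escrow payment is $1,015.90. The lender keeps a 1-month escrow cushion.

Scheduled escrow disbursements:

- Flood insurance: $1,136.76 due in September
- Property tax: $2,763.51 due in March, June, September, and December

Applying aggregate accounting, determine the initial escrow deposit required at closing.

$2,031.80

Cushion = 1 × $1,015.90 = $1,015.90
Trial balance (start $0, +$1,015.90 each month, − disbursements):
  Nov: +$1,015.90 → $1,015.90
  Dec: +$1,015.90 − $2,763.51 → -$731.71
  Jan: +$1,015.90 → $284.19
  Feb: +$1,015.90 → $1,300.09
  Mar: +$1,015.90 − $2,763.51 → -$447.52
  Apr: +$1,015.90 → $568.38
  May: +$1,015.90 → $1,584.28
  Jun: +$1,015.90 − $2,763.51 → -$163.33
  Jul: +$1,015.90 → $852.57
  Aug: +$1,015.90 → $1,868.47
  Sep: +$1,015.90 − $3,900.27 → -$1,015.90
  Oct: +$1,015.90 → $0.00
Lowest trial balance = -$1,015.90 (Sep)
Initial deposit = cushion − low point = $1,015.90 − (-$1,015.90) = $2,031.80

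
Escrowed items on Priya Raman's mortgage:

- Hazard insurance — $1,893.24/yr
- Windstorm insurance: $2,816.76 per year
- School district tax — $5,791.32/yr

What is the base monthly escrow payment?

$875.11

Hazard insurance = $1,893.24 per year
Windstorm insurance = $2,816.76 per year
School district tax = $5,791.32 per year
Total per year = $1,893.24 + $2,816.76 + $5,791.32 = $10,501.32
Base monthly escrow = $10,501.32 / 12 = $875.11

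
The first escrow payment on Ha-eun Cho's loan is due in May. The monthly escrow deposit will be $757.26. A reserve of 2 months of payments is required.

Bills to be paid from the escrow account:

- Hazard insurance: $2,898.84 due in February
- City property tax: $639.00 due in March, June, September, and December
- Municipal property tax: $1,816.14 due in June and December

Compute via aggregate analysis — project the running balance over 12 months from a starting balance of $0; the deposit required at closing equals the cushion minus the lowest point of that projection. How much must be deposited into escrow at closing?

Cushion = 2 × $757.26 = $1,514.52
Trial balance (start $0, +$757.26 each month, − disbursements):
  May: +$757.26 → $757.26
  Jun: +$757.26 − $2,455.14 → -$940.62
  Jul: +$757.26 → -$183.36
  Aug: +$757.26 → $573.90
  Sep: +$757.26 − $639.00 → $692.16
  Oct: +$757.26 → $1,449.42
  Nov: +$757.26 → $2,206.68
  Dec: +$757.26 − $2,455.14 → $508.80
  Jan: +$757.26 → $1,266.06
  Feb: +$757.26 − $2,898.84 → -$875.52
  Mar: +$757.26 − $639.00 → -$757.26
  Apr: +$757.26 → $0.00
Lowest trial balance = -$940.62 (Jun)
Initial deposit = cushion − low point = $1,514.52 − (-$940.62) = $2,455.14

$2,455.14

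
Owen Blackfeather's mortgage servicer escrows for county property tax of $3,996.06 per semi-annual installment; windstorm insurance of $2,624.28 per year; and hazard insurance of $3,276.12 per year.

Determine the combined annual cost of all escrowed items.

County property tax — $3,996.06 × 2 = $7,992.12/yr
Windstorm insurance — $2,624.28/yr
Hazard insurance — $3,276.12/yr
Yearly total = $7,992.12 + $2,624.28 + $3,276.12 = $13,892.52

$13,892.52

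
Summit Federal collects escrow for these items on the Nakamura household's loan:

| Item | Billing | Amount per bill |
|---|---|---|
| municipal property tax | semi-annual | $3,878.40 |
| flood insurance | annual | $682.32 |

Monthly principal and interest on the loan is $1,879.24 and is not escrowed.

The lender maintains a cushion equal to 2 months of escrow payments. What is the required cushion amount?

Municipal property tax — $3,878.40 × 2 = $7,756.80 per year
Flood insurance — $682.32 per year
Annual escrow total = $8,439.12
Monthly = $8,439.12 / 12 = $703.26
Cushion = 2 × $703.26 = $1,406.52

$1,406.52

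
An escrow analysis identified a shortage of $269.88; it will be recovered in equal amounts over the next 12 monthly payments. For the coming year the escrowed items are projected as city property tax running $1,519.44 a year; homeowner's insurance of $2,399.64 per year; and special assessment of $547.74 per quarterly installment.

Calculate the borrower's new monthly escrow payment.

City property tax: $1,519.44 annually
Homeowner's insurance: $2,399.64 annually
Special assessment: $547.74 × 4 = $2,190.96 annually
Yearly total = $1,519.44 + $2,399.64 + $2,190.96 = $6,110.04
Per month = $6,110.04 / 12 = $509.17
Shortage per month = $269.88 / 12 = $22.49
Adjusted monthly = $509.17 + $22.49 = $531.66

$531.66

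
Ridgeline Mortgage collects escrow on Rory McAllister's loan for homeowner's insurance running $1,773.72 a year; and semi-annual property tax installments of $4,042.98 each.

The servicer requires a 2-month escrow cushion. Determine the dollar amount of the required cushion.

Homeowner's insurance = $1,773.72/yr
Property tax = $4,042.98 × 2 = $8,085.96/yr
Annual escrow total = $1,773.72 + $8,085.96 = $9,859.68
Monthly = $9,859.68 / 12 = $821.64
Cushion = 2 × $821.64 = $1,643.28

$1,643.28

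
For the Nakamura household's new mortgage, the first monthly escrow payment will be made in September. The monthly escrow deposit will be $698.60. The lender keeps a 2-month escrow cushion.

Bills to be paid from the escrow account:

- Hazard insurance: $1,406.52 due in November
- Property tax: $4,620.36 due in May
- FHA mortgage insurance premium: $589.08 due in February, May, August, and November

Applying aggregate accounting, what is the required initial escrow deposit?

$2,903.92

Cushion = 2 × $698.60 = $1,397.20
Trial balance (start $0, +$698.60 each month, − disbursements):
  Sep: +$698.60 → $698.60
  Oct: +$698.60 → $1,397.20
  Nov: +$698.60 − $1,995.60 → $100.20
  Dec: +$698.60 → $798.80
  Jan: +$698.60 → $1,497.40
  Feb: +$698.60 − $589.08 → $1,606.92
  Mar: +$698.60 → $2,305.52
  Apr: +$698.60 → $3,004.12
  May: +$698.60 − $5,209.44 → -$1,506.72
  Jun: +$698.60 → -$808.12
  Jul: +$698.60 → -$109.52
  Aug: +$698.60 − $589.08 → $0.00
Lowest trial balance = -$1,506.72 (May)
Initial deposit = cushion − low point = $1,397.20 − (-$1,506.72) = $2,903.92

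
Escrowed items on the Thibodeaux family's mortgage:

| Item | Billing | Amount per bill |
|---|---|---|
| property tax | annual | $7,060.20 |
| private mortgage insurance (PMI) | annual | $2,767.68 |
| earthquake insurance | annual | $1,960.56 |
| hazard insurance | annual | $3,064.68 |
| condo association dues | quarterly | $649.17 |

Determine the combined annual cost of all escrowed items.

$17,449.80

Property tax = $7,060.20/yr
Private mortgage insurance (PMI) = $2,767.68/yr
Earthquake insurance = $1,960.56/yr
Hazard insurance = $3,064.68/yr
Condo association dues = $649.17 × 4 = $2,596.68/yr
Annual escrow total = $17,449.80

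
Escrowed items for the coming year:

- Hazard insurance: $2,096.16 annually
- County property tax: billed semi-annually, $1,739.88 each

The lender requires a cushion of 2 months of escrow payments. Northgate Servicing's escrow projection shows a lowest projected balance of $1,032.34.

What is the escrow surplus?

$103.02

Hazard insurance — $2,096.16 per year
County property tax — $1,739.88 × 2 = $3,479.76 per year
Yearly total = $5,575.92
Monthly escrow = $5,575.92 / 12 = $464.66
Cushion = 2 × $464.66 = $929.32
Surplus = $1,032.34 − $929.32 = $103.02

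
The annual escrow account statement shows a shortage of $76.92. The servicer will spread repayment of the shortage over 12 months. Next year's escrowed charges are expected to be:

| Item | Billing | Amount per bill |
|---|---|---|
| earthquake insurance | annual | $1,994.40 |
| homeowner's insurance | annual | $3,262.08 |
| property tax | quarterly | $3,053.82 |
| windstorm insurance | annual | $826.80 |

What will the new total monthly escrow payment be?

Earthquake insurance: $1,994.40/yr
Homeowner's insurance: $3,262.08/yr
Property tax: $3,053.82 × 4 = $12,215.28/yr
Windstorm insurance: $826.80/yr
Total annual escrow = $1,994.40 + $3,262.08 + $12,215.28 + $826.80 = $18,298.56
Per month = $18,298.56 ÷ 12 = $1,524.88
Shortage per month = $76.92 / 12 = $6.41
New monthly escrow = $1,524.88 + $6.41 = $1,531.29

$1,531.29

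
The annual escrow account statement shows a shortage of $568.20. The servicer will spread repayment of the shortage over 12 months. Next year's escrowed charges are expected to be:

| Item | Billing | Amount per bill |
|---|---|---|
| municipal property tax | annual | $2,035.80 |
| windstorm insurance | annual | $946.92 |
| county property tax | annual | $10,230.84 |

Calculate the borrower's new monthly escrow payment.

Municipal property tax: $2,035.80 per year
Windstorm insurance: $946.92 per year
County property tax: $10,230.84 per year
Yearly total = $13,213.56
Per month = $13,213.56 / 12 = $1,101.13
Shortage per month = $568.20 / 12 = $47.35
New monthly escrow = $1,101.13 + $47.35 = $1,148.48

$1,148.48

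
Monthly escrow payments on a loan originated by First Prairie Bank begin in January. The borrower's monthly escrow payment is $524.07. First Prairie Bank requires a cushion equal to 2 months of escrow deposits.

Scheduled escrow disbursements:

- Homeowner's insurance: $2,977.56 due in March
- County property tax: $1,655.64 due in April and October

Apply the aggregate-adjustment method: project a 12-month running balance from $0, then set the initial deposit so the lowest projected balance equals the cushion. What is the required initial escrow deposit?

Cushion = 2 × $524.07 = $1,048.14
Trial balance (start $0, +$524.07 each month, − disbursements):
  Jan: +$524.07 → $524.07
  Feb: +$524.07 → $1,048.14
  Mar: +$524.07 − $2,977.56 → -$1,405.35
  Apr: +$524.07 − $1,655.64 → -$2,536.92
  May: +$524.07 → -$2,012.85
  Jun: +$524.07 → -$1,488.78
  Jul: +$524.07 → -$964.71
  Aug: +$524.07 → -$440.64
  Sep: +$524.07 → $83.43
  Oct: +$524.07 − $1,655.64 → -$1,048.14
  Nov: +$524.07 → -$524.07
  Dec: +$524.07 → $0.00
Lowest trial balance = -$2,536.92 (Apr)
Initial deposit = cushion − low point = $1,048.14 − (-$2,536.92) = $3,585.06

$3,585.06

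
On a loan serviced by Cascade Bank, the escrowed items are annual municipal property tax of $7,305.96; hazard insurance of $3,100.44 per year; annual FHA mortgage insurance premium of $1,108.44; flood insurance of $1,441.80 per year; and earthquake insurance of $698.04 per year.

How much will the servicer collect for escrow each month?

Municipal property tax: $7,305.96
Hazard insurance: $3,100.44
FHA mortgage insurance premium: $1,108.44
Flood insurance: $1,441.80
Earthquake insurance: $698.04
Annual escrow total = $7,305.96 + $3,100.44 + $1,108.44 + $1,441.80 + $698.04 = $13,654.68
Monthly escrow = $13,654.68 ÷ 12 = $1,137.89

$1,137.89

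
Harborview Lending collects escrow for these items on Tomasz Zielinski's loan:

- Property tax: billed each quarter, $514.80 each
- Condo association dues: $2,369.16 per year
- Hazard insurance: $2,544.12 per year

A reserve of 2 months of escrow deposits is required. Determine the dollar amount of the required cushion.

Property tax = $514.80 × 4 = $2,059.20/yr
Condo association dues = $2,369.16/yr
Hazard insurance = $2,544.12/yr
Total annual escrow = $6,972.48
Base monthly escrow = $6,972.48 / 12 = $581.04
Cushion = 2 × $581.04 = $1,162.08

$1,162.08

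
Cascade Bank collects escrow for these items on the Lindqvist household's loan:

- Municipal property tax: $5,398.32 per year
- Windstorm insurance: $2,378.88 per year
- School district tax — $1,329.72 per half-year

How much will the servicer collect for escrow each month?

Municipal property tax — $5,398.32
Windstorm insurance — $2,378.88
School district tax — $1,329.72 × 2 = $2,659.44
Total per year = $10,436.64
Monthly = $10,436.64 / 12 = $869.72

$869.72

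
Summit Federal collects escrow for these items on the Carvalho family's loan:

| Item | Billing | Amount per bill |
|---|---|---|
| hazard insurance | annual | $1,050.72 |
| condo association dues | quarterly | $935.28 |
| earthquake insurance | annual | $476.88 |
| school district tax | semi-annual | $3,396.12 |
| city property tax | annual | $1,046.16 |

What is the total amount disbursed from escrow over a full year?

$13,107.12

Hazard insurance = $1,050.72 per year
Condo association dues = $935.28 × 4 = $3,741.12 per year
Earthquake insurance = $476.88 per year
School district tax = $3,396.12 × 2 = $6,792.24 per year
City property tax = $1,046.16 per year
Annual escrow total = $13,107.12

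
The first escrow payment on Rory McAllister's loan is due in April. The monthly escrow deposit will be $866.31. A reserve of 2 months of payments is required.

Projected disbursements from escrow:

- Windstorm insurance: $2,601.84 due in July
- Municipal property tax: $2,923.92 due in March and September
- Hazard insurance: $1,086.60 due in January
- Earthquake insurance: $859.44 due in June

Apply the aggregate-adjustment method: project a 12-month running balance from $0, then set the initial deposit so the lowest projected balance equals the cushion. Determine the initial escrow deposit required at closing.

Cushion = 2 × $866.31 = $1,732.62
Trial balance (start $0, +$866.31 each month, − disbursements):
  Apr: +$866.31 → $866.31
  May: +$866.31 → $1,732.62
  Jun: +$866.31 − $859.44 → $1,739.49
  Jul: +$866.31 − $2,601.84 → $3.96
  Aug: +$866.31 → $870.27
  Sep: +$866.31 − $2,923.92 → -$1,187.34
  Oct: +$866.31 → -$321.03
  Nov: +$866.31 → $545.28
  Dec: +$866.31 → $1,411.59
  Jan: +$866.31 − $1,086.60 → $1,191.30
  Feb: +$866.31 → $2,057.61
  Mar: +$866.31 − $2,923.92 → $0.00
Lowest trial balance = -$1,187.34 (Sep)
Initial deposit = cushion − low point = $1,732.62 − (-$1,187.34) = $2,919.96

$2,919.96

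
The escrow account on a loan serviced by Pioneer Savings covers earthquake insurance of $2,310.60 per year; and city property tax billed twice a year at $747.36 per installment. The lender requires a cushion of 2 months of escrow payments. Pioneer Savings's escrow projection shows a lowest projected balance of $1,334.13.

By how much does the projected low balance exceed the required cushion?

Earthquake insurance — $2,310.60
City property tax — $747.36 × 2 = $1,494.72
Total per year = $2,310.60 + $1,494.72 = $3,805.32
Per month = $3,805.32 / 12 = $317.11
Cushion = 2 × $317.11 = $634.22
Excess over cushion: $1,334.13 − $634.22 = $699.91

$699.91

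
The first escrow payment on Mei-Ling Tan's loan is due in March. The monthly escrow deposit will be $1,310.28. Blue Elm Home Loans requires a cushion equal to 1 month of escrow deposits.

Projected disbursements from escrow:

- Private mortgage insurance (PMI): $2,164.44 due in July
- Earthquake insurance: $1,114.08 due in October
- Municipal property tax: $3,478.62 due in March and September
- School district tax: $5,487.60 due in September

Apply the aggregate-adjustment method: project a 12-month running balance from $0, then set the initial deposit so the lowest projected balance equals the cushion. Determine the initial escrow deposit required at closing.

$6,747.60

Cushion = 1 × $1,310.28 = $1,310.28
Trial balance (start $0, +$1,310.28 each month, − disbursements):
  Mar: +$1,310.28 − $3,478.62 → -$2,168.34
  Apr: +$1,310.28 → -$858.06
  May: +$1,310.28 → $452.22
  Jun: +$1,310.28 → $1,762.50
  Jul: +$1,310.28 − $2,164.44 → $908.34
  Aug: +$1,310.28 → $2,218.62
  Sep: +$1,310.28 − $8,966.22 → -$5,437.32
  Oct: +$1,310.28 − $1,114.08 → -$5,241.12
  Nov: +$1,310.28 → -$3,930.84
  Dec: +$1,310.28 → -$2,620.56
  Jan: +$1,310.28 → -$1,310.28
  Feb: +$1,310.28 → $0.00
Lowest trial balance = -$5,437.32 (Sep)
Initial deposit = cushion − low point = $1,310.28 − (-$5,437.32) = $6,747.60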